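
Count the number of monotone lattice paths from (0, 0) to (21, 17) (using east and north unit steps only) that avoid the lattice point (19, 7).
Number of paths = 28737728580

Total paths from (0, 0) to (21, 17): C(38, 21) = 28781143380. Paths through (19, 7): (paths (0, 0) → (19, 7)) × (paths (19, 7) → (21, 17)) = C(26, 19) · C(12, 2) = 657800 · 66 = 43414800. Avoidance count = 28781143380 − 43414800 = 28737728580.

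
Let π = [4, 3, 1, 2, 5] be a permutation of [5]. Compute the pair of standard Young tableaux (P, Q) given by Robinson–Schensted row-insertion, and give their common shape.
P = [1, 2, 5] / [3] / [4];  Q = [1, 4, 5] / [2] / [3];  common shape = (3, 1, 1)

Row-insert the values π_1, π_2, … into P one at a time, bumping the leftmost entry strictly greater than the inserted value down to the next row. The recording tableau Q records, in position (i, j), the step at which that cell was added to P.
  Insert 4 (step 1): P = [4];  Q = [1]
  Insert 3 (step 2): P = [3] / [4];  Q = [1] / [2]
  Insert 1 (step 3): P = [1] / [3] / [4];  Q = [1] / [2] / [3]
  Insert 2 (step 4): P = [1, 2] / [3] / [4];  Q = [1, 4] / [2] / [3]
  Insert 5 (step 5): P = [1, 2, 5] / [3] / [4];  Q = [1, 4, 5] / [2] / [3]
Final shape: (3, 1, 1).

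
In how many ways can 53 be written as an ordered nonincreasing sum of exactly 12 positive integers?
p(53, 12 parts) = 27156

Partitions of n into exactly k parts are in bijection with partitions of n − k into at most k parts (subtract 1 from each part). So p(53, exactly 12) = p(41, parts ≤ 12). Computing via the recurrence p(m, j) = p(m, j−1) + p(m−j, j) gives 27156.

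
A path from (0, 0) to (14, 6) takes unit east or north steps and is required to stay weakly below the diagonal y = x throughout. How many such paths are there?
Number of paths = 23256

By the reflection principle (André's argument), the number of monotone paths to (14, 6) with n ≤ m that never go above y = x is C(20, 14) − C(20, 15) = 38760 − 15504 = 23256.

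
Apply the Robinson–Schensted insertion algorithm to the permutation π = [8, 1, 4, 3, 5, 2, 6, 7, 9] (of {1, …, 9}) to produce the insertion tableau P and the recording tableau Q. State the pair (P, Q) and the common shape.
P = [1, 2, 5, 6, 7, 9] / [3] / [4] / [8];  Q = [1, 3, 5, 7, 8, 9] / [2] / [4] / [6];  common shape = (6, 1, 1, 1)

Row-insert the values π_1, π_2, … into P one at a time, bumping the leftmost entry strictly greater than the inserted value down to the next row. The recording tableau Q records, in position (i, j), the step at which that cell was added to P.
  Insert 8 (step 1): P = [8];  Q = [1]
  Insert 1 (step 2): P = [1] / [8];  Q = [1] / [2]
  Insert 4 (step 3): P = [1, 4] / [8];  Q = [1, 3] / [2]
  Insert 3 (step 4): P = [1, 3] / [4] / [8];  Q = [1, 3] / [2] / [4]
  Insert 5 (step 5): P = [1, 3, 5] / [4] / [8];  Q = [1, 3, 5] / [2] / [4]
  Insert 2 (step 6): P = [1, 2, 5] / [3] / [4] / [8];  Q = [1, 3, 5] / [2] / [4] / [6]
  Insert 6 (step 7): P = [1, 2, 5, 6] / [3] / [4] / [8];  Q = [1, 3, 5, 7] / [2] / [4] / [6]
  Insert 7 (step 8): P = [1, 2, 5, 6, 7] / [3] / [4] / [8];  Q = [1, 3, 5, 7, 8] / [2] / [4] / [6]
  Insert 9 (step 9): P = [1, 2, 5, 6, 7, 9] / [3] / [4] / [8];  Q = [1, 3, 5, 7, 8, 9] / [2] / [4] / [6]
Final shape: (6, 1, 1, 1).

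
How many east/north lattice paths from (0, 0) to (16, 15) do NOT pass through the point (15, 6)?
Number of paths = 299997555

Total paths from (0, 0) to (16, 15): C(31, 16) = 300540195. Paths through (15, 6): (paths (0, 0) → (15, 6)) × (paths (15, 6) → (16, 15)) = C(21, 15) · C(10, 1) = 54264 · 10 = 542640. Avoidance count = 300540195 − 542640 = 299997555.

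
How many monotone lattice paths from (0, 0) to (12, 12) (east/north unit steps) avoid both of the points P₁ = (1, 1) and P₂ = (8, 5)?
Number of paths = 1086382

Inclusion–exclusion. Total paths: C(24, 12) = 2704156. Through P₁: C(2, 1)·C(22, 11) = 1410864. Through P₂: C(13, 8)·C(11, 4) = 424710. Since P₁ is strictly southwest of P₂, a monotone path through both must visit P₁ then P₂; paths through both = C(2, 1)·C(11, 7)·C(11, 4) = 217800. Avoid both = 2704156 − 1410864 − 424710 + 217800 = 1086382.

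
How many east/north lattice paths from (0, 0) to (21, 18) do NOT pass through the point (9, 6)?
Number of paths = 48824843210

Total paths from (0, 0) to (21, 18): C(39, 21) = 62359143990. Paths through (9, 6): (paths (0, 0) → (9, 6)) × (paths (9, 6) → (21, 18)) = C(15, 9) · C(24, 12) = 5005 · 2704156 = 13534300780. Avoidance count = 62359143990 − 13534300780 = 48824843210.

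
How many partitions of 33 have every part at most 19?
p(33, parts ≤ 19) = 9770

Use the recurrence p(n, m) = p(n, m−1) + p(n−m, m): either the largest part is < m (count p(n, m−1)) or the largest part is exactly m (remove one copy of m, count p(n−m, m)). With p(0, ·) = 1 this gives p(33, parts ≤ 19) = 9770. (By conjugating Young diagrams, this also counts partitions of 33 into at most 19 parts.)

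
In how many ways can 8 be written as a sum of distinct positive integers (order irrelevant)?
q(8) = 6

List partitions of 8 into distinct parts: 8, 7+1, 6+2, 5+3, 5+2+1, 4+3+1. There are q(8) = 6. (Euler: this equals the number of odd-part partitions of 8.)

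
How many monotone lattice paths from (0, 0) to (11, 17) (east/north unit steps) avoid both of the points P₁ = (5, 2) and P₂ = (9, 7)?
Number of paths = 19754232

Inclusion–exclusion. Total paths: C(28, 11) = 21474180. Through P₁: C(7, 5)·C(21, 6) = 1139544. Through P₂: C(16, 9)·C(12, 2) = 755040. Since P₁ is strictly southwest of P₂, a monotone path through both must visit P₁ then P₂; paths through both = C(7, 5)·C(9, 4)·C(12, 2) = 174636. Avoid both = 21474180 − 1139544 − 755040 + 174636 = 19754232.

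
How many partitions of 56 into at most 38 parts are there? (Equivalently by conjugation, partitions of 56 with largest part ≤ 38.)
p(56, parts ≤ 38) = 525611

Use the recurrence p(n, m) = p(n, m−1) + p(n−m, m): either the largest part is < m (count p(n, m−1)) or the largest part is exactly m (remove one copy of m, count p(n−m, m)). With p(0, ·) = 1 this gives p(56, parts ≤ 38) = 525611. (By conjugating Young diagrams, this also counts partitions of 56 into at most 38 parts.)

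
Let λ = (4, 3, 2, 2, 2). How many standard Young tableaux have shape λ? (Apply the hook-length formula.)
# SYT of shape (4, 3, 2, 2, 2) = 8580

Hook-length formula: f^λ = n! / Π hook(c), product over all cells c of the Young diagram. For λ = (4, 3, 2, 2, 2), n = 13 boxes. Hook lengths by row (left-to-right, top-to-bottom): [8, 7, 3, 1]; [6, 5, 1]; [4, 3]; [3, 2]; [2, 1]. Product of hooks = 725760. So f^λ = 13! / 725760 = 6227020800 / 725760 = 8580.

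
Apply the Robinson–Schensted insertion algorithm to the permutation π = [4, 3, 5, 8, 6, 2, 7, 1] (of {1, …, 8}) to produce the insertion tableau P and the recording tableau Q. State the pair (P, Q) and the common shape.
P = [1, 5, 6, 7] / [2, 8] / [3] / [4];  Q = [1, 3, 4, 7] / [2, 5] / [6] / [8];  common shape = (4, 2, 1, 1)

Row-insert the values π_1, π_2, … into P one at a time, bumping the leftmost entry strictly greater than the inserted value down to the next row. The recording tableau Q records, in position (i, j), the step at which that cell was added to P.
  Insert 4 (step 1): P = [4];  Q = [1]
  Insert 3 (step 2): P = [3] / [4];  Q = [1] / [2]
  Insert 5 (step 3): P = [3, 5] / [4];  Q = [1, 3] / [2]
  Insert 8 (step 4): P = [3, 5, 8] / [4];  Q = [1, 3, 4] / [2]
  Insert 6 (step 5): P = [3, 5, 6] / [4, 8];  Q = [1, 3, 4] / [2, 5]
  Insert 2 (step 6): P = [2, 5, 6] / [3, 8] / [4];  Q = [1, 3, 4] / [2, 5] / [6]
  Insert 7 (step 7): P = [2, 5, 6, 7] / [3, 8] / [4];  Q = [1, 3, 4, 7] / [2, 5] / [6]
  Insert 1 (step 8): P = [1, 5, 6, 7] / [2, 8] / [3] / [4];  Q = [1, 3, 4, 7] / [2, 5] / [6] / [8]
Final shape: (4, 2, 1, 1).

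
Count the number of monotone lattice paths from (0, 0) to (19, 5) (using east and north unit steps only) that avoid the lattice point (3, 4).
Number of paths = 41909

Total paths from (0, 0) to (19, 5): C(24, 19) = 42504. Paths through (3, 4): (paths (0, 0) → (3, 4)) × (paths (3, 4) → (19, 5)) = C(7, 3) · C(17, 16) = 35 · 17 = 595. Avoidance count = 42504 − 595 = 41909.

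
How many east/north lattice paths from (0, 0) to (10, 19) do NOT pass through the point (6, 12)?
Number of paths = 13903890

Total paths from (0, 0) to (10, 19): C(29, 10) = 20030010. Paths through (6, 12): (paths (0, 0) → (6, 12)) × (paths (6, 12) → (10, 19)) = C(18, 6) · C(11, 4) = 18564 · 330 = 6126120. Avoidance count = 20030010 − 6126120 = 13903890.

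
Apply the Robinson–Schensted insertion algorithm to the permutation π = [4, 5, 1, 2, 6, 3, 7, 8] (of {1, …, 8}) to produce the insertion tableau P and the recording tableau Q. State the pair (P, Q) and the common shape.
P = [1, 2, 3, 7, 8] / [4, 5, 6];  Q = [1, 2, 5, 7, 8] / [3, 4, 6];  common shape = (5, 3)

Row-insert the values π_1, π_2, … into P one at a time, bumping the leftmost entry strictly greater than the inserted value down to the next row. The recording tableau Q records, in position (i, j), the step at which that cell was added to P.
  Insert 4 (step 1): P = [4];  Q = [1]
  Insert 5 (step 2): P = [4, 5];  Q = [1, 2]
  Insert 1 (step 3): P = [1, 5] / [4];  Q = [1, 2] / [3]
  Insert 2 (step 4): P = [1, 2] / [4, 5];  Q = [1, 2] / [3, 4]
  Insert 6 (step 5): P = [1, 2, 6] / [4, 5];  Q = [1, 2, 5] / [3, 4]
  Insert 3 (step 6): P = [1, 2, 3] / [4, 5, 6];  Q = [1, 2, 5] / [3, 4, 6]
  Insert 7 (step 7): P = [1, 2, 3, 7] / [4, 5, 6];  Q = [1, 2, 5, 7] / [3, 4, 6]
  Insert 8 (step 8): P = [1, 2, 3, 7, 8] / [4, 5, 6];  Q = [1, 2, 5, 7, 8] / [3, 4, 6]
Final shape: (5, 3).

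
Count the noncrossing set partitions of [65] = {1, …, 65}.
C_65 = 1440418573150919668872489894243865350

These noncrossing partitions are counted by the Catalan number C_n = (1/(n + 1)) · C(2n, n). For n = 65: C_65 = (1/66) · C(130, 65) = 95067625827960698145584333020095113100/66 = 1440418573150919668872489894243865350.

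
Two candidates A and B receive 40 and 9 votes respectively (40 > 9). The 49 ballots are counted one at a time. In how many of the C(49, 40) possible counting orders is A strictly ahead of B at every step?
Strict-lead orderings = 1299757646

Total orderings of the 49 votes with 40 for A: C(49, 40) = 2054455634. By the Bertrand ballot formula (Cycle Lemma / reflection principle), the number of orderings in which A is strictly ahead of B throughout is (p − q)/(p + q) · C(p + q, p) = (40 − 9)/(40 + 9) · 2054455634 = 1299757646.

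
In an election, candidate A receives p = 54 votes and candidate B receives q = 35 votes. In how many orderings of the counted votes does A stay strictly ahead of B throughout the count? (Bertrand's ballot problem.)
Strict-lead orderings = 1477427589907020449807208

Total orderings of the 89 votes with 54 for A: C(89, 54) = 6920581868511832633307448. By the Bertrand ballot formula (Cycle Lemma / reflection principle), the number of orderings in which A is strictly ahead of B throughout is (p − q)/(p + q) · C(p + q, p) = (54 − 35)/(54 + 35) · 6920581868511832633307448 = 1477427589907020449807208.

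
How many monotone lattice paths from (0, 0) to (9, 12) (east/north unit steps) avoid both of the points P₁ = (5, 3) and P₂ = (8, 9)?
Number of paths = 175466

Inclusion–exclusion. Total paths: C(21, 9) = 293930. Through P₁: C(8, 5)·C(13, 4) = 40040. Through P₂: C(17, 8)·C(4, 1) = 97240. Since P₁ is strictly southwest of P₂, a monotone path through both must visit P₁ then P₂; paths through both = C(8, 5)·C(9, 3)·C(4, 1) = 18816. Avoid both = 293930 − 40040 − 97240 + 18816 = 175466.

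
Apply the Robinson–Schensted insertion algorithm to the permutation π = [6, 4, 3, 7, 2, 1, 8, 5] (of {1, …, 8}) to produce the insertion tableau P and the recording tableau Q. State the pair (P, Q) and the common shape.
P = [1, 5, 8] / [2, 7] / [3] / [4] / [6];  Q = [1, 4, 7] / [2, 8] / [3] / [5] / [6];  common shape = (3, 2, 1, 1, 1)

Row-insert the values π_1, π_2, … into P one at a time, bumping the leftmost entry strictly greater than the inserted value down to the next row. The recording tableau Q records, in position (i, j), the step at which that cell was added to P.
  Insert 6 (step 1): P = [6];  Q = [1]
  Insert 4 (step 2): P = [4] / [6];  Q = [1] / [2]
  Insert 3 (step 3): P = [3] / [4] / [6];  Q = [1] / [2] / [3]
  Insert 7 (step 4): P = [3, 7] / [4] / [6];  Q = [1, 4] / [2] / [3]
  Insert 2 (step 5): P = [2, 7] / [3] / [4] / [6];  Q = [1, 4] / [2] / [3] / [5]
  Insert 1 (step 6): P = [1, 7] / [2] / [3] / [4] / [6];  Q = [1, 4] / [2] / [3] / [5] / [6]
  Insert 8 (step 7): P = [1, 7, 8] / [2] / [3] / [4] / [6];  Q = [1, 4, 7] / [2] / [3] / [5] / [6]
  Insert 5 (step 8): P = [1, 5, 8] / [2, 7] / [3] / [4] / [6];  Q = [1, 4, 7] / [2, 8] / [3] / [5] / [6]
Final shape: (3, 2, 1, 1, 1).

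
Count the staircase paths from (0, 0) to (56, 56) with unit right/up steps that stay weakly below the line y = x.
C_56 = 6852456927844873497549658464312

These NE paths below the diagonal are counted by the Catalan number C_n = (1/(n + 1)) · C(2n, n). For n = 56: C_56 = (1/57) · C(112, 56) = 390590044887157789360330532465784/57 = 6852456927844873497549658464312.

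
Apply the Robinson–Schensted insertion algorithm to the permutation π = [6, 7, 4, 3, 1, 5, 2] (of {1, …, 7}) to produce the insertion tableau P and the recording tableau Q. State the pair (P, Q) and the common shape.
P = [1, 2] / [3, 5] / [4, 7] / [6];  Q = [1, 2] / [3, 6] / [4, 7] / [5];  common shape = (2, 2, 2, 1)

Row-insert the values π_1, π_2, … into P one at a time, bumping the leftmost entry strictly greater than the inserted value down to the next row. The recording tableau Q records, in position (i, j), the step at which that cell was added to P.
  Insert 6 (step 1): P = [6];  Q = [1]
  Insert 7 (step 2): P = [6, 7];  Q = [1, 2]
  Insert 4 (step 3): P = [4, 7] / [6];  Q = [1, 2] / [3]
  Insert 3 (step 4): P = [3, 7] / [4] / [6];  Q = [1, 2] / [3] / [4]
  Insert 1 (step 5): P = [1, 7] / [3] / [4] / [6];  Q = [1, 2] / [3] / [4] / [5]
  Insert 5 (step 6): P = [1, 5] / [3, 7] / [4] / [6];  Q = [1, 2] / [3, 6] / [4] / [5]
  Insert 2 (step 7): P = [1, 2] / [3, 5] / [4, 7] / [6];  Q = [1, 2] / [3, 6] / [4, 7] / [5]
Final shape: (2, 2, 2, 1).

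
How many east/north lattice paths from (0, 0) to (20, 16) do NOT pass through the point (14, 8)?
Number of paths = 6347602800

Total paths from (0, 0) to (20, 16): C(36, 20) = 7307872110. Paths through (14, 8): (paths (0, 0) → (14, 8)) × (paths (14, 8) → (20, 16)) = C(22, 14) · C(14, 6) = 319770 · 3003 = 960269310. Avoidance count = 7307872110 − 960269310 = 6347602800.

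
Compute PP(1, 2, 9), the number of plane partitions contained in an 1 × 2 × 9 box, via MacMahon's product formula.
PP(1, 2, 9) = 55

Evaluate the triple product over i = 1..1, j = 1..2, k = 1..9. The factors are (2/1) · (3/2) · (4/3) · (5/4) · (6/5) · (7/6) · (8/7) · (9/8) · … (18 factors total). The numerators and denominators telescope so the product is an integer; carrying out the multiplication exactly gives PP(1, 2, 9) = 55.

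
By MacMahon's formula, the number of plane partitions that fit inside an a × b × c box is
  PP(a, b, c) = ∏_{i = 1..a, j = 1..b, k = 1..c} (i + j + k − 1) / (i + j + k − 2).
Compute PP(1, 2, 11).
PP(1, 2, 11) = 78

Evaluate the triple product over i = 1..1, j = 1..2, k = 1..11. The factors are (2/1) · (3/2) · (4/3) · (5/4) · (6/5) · (7/6) · (8/7) · (9/8) · … (22 factors total). The numerators and denominators telescope so the product is an integer; carrying out the multiplication exactly gives PP(1, 2, 11) = 78.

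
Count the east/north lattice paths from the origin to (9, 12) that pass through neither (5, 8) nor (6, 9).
Number of paths = 155220

Inclusion–exclusion. Total paths: C(21, 9) = 293930. Through P₁: C(13, 5)·C(8, 4) = 90090. Through P₂: C(15, 6)·C(6, 3) = 100100. Since P₁ is strictly southwest of P₂, a monotone path through both must visit P₁ then P₂; paths through both = C(13, 5)·C(2, 1)·C(6, 3) = 51480. Avoid both = 293930 − 90090 − 100100 + 51480 = 155220.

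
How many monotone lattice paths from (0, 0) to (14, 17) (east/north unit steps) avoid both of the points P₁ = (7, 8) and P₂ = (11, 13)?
Number of paths = 132579435

Inclusion–exclusion. Total paths: C(31, 14) = 265182525. Through P₁: C(15, 7)·C(16, 7) = 73616400. Through P₂: C(24, 11)·C(7, 3) = 87365040. Since P₁ is strictly southwest of P₂, a monotone path through both must visit P₁ then P₂; paths through both = C(15, 7)·C(9, 4)·C(7, 3) = 28378350. Avoid both = 265182525 − 73616400 − 87365040 + 28378350 = 132579435.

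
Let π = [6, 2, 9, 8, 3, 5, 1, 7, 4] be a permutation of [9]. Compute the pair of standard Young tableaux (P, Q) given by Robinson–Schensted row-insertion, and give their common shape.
P = [1, 3, 4, 7] / [2, 5] / [6, 8] / [9];  Q = [1, 3, 6, 8] / [2, 4] / [5, 9] / [7];  common shape = (4, 2, 2, 1)

Row-insert the values π_1, π_2, … into P one at a time, bumping the leftmost entry strictly greater than the inserted value down to the next row. The recording tableau Q records, in position (i, j), the step at which that cell was added to P.
  Insert 6 (step 1): P = [6];  Q = [1]
  Insert 2 (step 2): P = [2] / [6];  Q = [1] / [2]
  Insert 9 (step 3): P = [2, 9] / [6];  Q = [1, 3] / [2]
  Insert 8 (step 4): P = [2, 8] / [6, 9];  Q = [1, 3] / [2, 4]
  Insert 3 (step 5): P = [2, 3] / [6, 8] / [9];  Q = [1, 3] / [2, 4] / [5]
  Insert 5 (step 6): P = [2, 3, 5] / [6, 8] / [9];  Q = [1, 3, 6] / [2, 4] / [5]
  Insert 1 (step 7): P = [1, 3, 5] / [2, 8] / [6] / [9];  Q = [1, 3, 6] / [2, 4] / [5] / [7]
  Insert 7 (step 8): P = [1, 3, 5, 7] / [2, 8] / [6] / [9];  Q = [1, 3, 6, 8] / [2, 4] / [5] / [7]
  Insert 4 (step 9): P = [1, 3, 4, 7] / [2, 5] / [6, 8] / [9];  Q = [1, 3, 6, 8] / [2, 4] / [5, 9] / [7]
Final shape: (4, 2, 2, 1).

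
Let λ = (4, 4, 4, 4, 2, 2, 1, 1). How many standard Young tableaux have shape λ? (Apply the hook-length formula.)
# SYT of shape (4, 4, 4, 4, 2, 2, 1, 1) = 366648282

Hook-length formula: f^λ = n! / Π hook(c), product over all cells c of the Young diagram. For λ = (4, 4, 4, 4, 2, 2, 1, 1), n = 22 boxes. Hook lengths by row (left-to-right, top-to-bottom): [11, 8, 5, 4]; [10, 7, 4, 3]; [9, 6, 3, 2]; [8, 5, 2, 1]; [5, 2]; [4, 1]; [2]; [1]. Product of hooks = 3065610240000. So f^λ = 22! / 3065610240000 = 1124000727777607680000 / 3065610240000 = 366648282.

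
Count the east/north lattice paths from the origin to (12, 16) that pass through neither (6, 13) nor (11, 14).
Number of paths = 15258843

Inclusion–exclusion. Total paths: C(28, 12) = 30421755. Through P₁: C(19, 6)·C(9, 6) = 2279088. Through P₂: C(25, 11)·C(3, 1) = 13372200. Since P₁ is strictly southwest of P₂, a monotone path through both must visit P₁ then P₂; paths through both = C(19, 6)·C(6, 5)·C(3, 1) = 488376. Avoid both = 30421755 − 2279088 − 13372200 + 488376 = 15258843.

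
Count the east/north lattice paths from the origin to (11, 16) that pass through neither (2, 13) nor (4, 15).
Number of paths = 12988827

Inclusion–exclusion. Total paths: C(27, 11) = 13037895. Through P₁: C(15, 2)·C(12, 9) = 23100. Through P₂: C(19, 4)·C(8, 7) = 31008. Since P₁ is strictly southwest of P₂, a monotone path through both must visit P₁ then P₂; paths through both = C(15, 2)·C(4, 2)·C(8, 7) = 5040. Avoid both = 13037895 − 23100 − 31008 + 5040 = 12988827.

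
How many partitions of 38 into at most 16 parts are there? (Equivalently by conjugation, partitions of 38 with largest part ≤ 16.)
p(38, parts ≤ 16) = 22518

Use the recurrence p(n, m) = p(n, m−1) + p(n−m, m): either the largest part is < m (count p(n, m−1)) or the largest part is exactly m (remove one copy of m, count p(n−m, m)). With p(0, ·) = 1 this gives p(38, parts ≤ 16) = 22518. (By conjugating Young diagrams, this also counts partitions of 38 into at most 16 parts.)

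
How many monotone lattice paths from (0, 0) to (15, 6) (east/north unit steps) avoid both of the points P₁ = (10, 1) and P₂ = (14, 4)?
Number of paths = 43467

Inclusion–exclusion. Total paths: C(21, 15) = 54264. Through P₁: C(11, 10)·C(10, 5) = 2772. Through P₂: C(18, 14)·C(3, 1) = 9180. Since P₁ is strictly southwest of P₂, a monotone path through both must visit P₁ then P₂; paths through both = C(11, 10)·C(7, 4)·C(3, 1) = 1155. Avoid both = 54264 − 2772 − 9180 + 1155 = 43467.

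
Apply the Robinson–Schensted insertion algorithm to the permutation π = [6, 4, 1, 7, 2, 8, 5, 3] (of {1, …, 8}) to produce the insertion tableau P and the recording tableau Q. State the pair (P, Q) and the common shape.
P = [1, 2, 3] / [4, 5, 8] / [6, 7];  Q = [1, 4, 6] / [2, 5, 7] / [3, 8];  common shape = (3, 3, 2)

Row-insert the values π_1, π_2, … into P one at a time, bumping the leftmost entry strictly greater than the inserted value down to the next row. The recording tableau Q records, in position (i, j), the step at which that cell was added to P.
  Insert 6 (step 1): P = [6];  Q = [1]
  Insert 4 (step 2): P = [4] / [6];  Q = [1] / [2]
  Insert 1 (step 3): P = [1] / [4] / [6];  Q = [1] / [2] / [3]
  Insert 7 (step 4): P = [1, 7] / [4] / [6];  Q = [1, 4] / [2] / [3]
  Insert 2 (step 5): P = [1, 2] / [4, 7] / [6];  Q = [1, 4] / [2, 5] / [3]
  Insert 8 (step 6): P = [1, 2, 8] / [4, 7] / [6];  Q = [1, 4, 6] / [2, 5] / [3]
  Insert 5 (step 7): P = [1, 2, 5] / [4, 7, 8] / [6];  Q = [1, 4, 6] / [2, 5, 7] / [3]
  Insert 3 (step 8): P = [1, 2, 3] / [4, 5, 8] / [6, 7];  Q = [1, 4, 6] / [2, 5, 7] / [3, 8]
Final shape: (3, 3, 2).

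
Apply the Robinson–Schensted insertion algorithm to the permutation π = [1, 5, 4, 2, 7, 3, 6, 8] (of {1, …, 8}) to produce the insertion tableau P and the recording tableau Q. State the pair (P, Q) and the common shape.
P = [1, 2, 3, 6, 8] / [4, 7] / [5];  Q = [1, 2, 5, 7, 8] / [3, 6] / [4];  common shape = (5, 2, 1)

Row-insert the values π_1, π_2, … into P one at a time, bumping the leftmost entry strictly greater than the inserted value down to the next row. The recording tableau Q records, in position (i, j), the step at which that cell was added to P.
  Insert 1 (step 1): P = [1];  Q = [1]
  Insert 5 (step 2): P = [1, 5];  Q = [1, 2]
  Insert 4 (step 3): P = [1, 4] / [5];  Q = [1, 2] / [3]
  Insert 2 (step 4): P = [1, 2] / [4] / [5];  Q = [1, 2] / [3] / [4]
  Insert 7 (step 5): P = [1, 2, 7] / [4] / [5];  Q = [1, 2, 5] / [3] / [4]
  Insert 3 (step 6): P = [1, 2, 3] / [4, 7] / [5];  Q = [1, 2, 5] / [3, 6] / [4]
  Insert 6 (step 7): P = [1, 2, 3, 6] / [4, 7] / [5];  Q = [1, 2, 5, 7] / [3, 6] / [4]
  Insert 8 (step 8): P = [1, 2, 3, 6, 8] / [4, 7] / [5];  Q = [1, 2, 5, 7, 8] / [3, 6] / [4]
Final shape: (5, 2, 1).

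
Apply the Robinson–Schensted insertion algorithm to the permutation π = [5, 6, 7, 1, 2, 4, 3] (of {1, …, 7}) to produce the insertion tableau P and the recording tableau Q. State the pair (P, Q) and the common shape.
P = [1, 2, 3] / [4, 6, 7] / [5];  Q = [1, 2, 3] / [4, 5, 6] / [7];  common shape = (3, 3, 1)

Row-insert the values π_1, π_2, … into P one at a time, bumping the leftmost entry strictly greater than the inserted value down to the next row. The recording tableau Q records, in position (i, j), the step at which that cell was added to P.
  Insert 5 (step 1): P = [5];  Q = [1]
  Insert 6 (step 2): P = [5, 6];  Q = [1, 2]
  Insert 7 (step 3): P = [5, 6, 7];  Q = [1, 2, 3]
  Insert 1 (step 4): P = [1, 6, 7] / [5];  Q = [1, 2, 3] / [4]
  Insert 2 (step 5): P = [1, 2, 7] / [5, 6];  Q = [1, 2, 3] / [4, 5]
  Insert 4 (step 6): P = [1, 2, 4] / [5, 6, 7];  Q = [1, 2, 3] / [4, 5, 6]
  Insert 3 (step 7): P = [1, 2, 3] / [4, 6, 7] / [5];  Q = [1, 2, 3] / [4, 5, 6] / [7]
Final shape: (3, 3, 1).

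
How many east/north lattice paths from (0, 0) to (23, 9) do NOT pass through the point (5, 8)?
Number of paths = 28024347

Total paths from (0, 0) to (23, 9): C(32, 23) = 28048800. Paths through (5, 8): (paths (0, 0) → (5, 8)) × (paths (5, 8) → (23, 9)) = C(13, 5) · C(19, 18) = 1287 · 19 = 24453. Avoidance count = 28048800 − 24453 = 28024347.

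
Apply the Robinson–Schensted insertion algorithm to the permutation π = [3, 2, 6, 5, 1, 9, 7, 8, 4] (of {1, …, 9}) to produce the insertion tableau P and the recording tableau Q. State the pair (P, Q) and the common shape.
P = [1, 4, 7, 8] / [2, 5, 9] / [3, 6];  Q = [1, 3, 6, 8] / [2, 4, 7] / [5, 9];  common shape = (4, 3, 2)

Row-insert the values π_1, π_2, … into P one at a time, bumping the leftmost entry strictly greater than the inserted value down to the next row. The recording tableau Q records, in position (i, j), the step at which that cell was added to P.
  Insert 3 (step 1): P = [3];  Q = [1]
  Insert 2 (step 2): P = [2] / [3];  Q = [1] / [2]
  Insert 6 (step 3): P = [2, 6] / [3];  Q = [1, 3] / [2]
  Insert 5 (step 4): P = [2, 5] / [3, 6];  Q = [1, 3] / [2, 4]
  Insert 1 (step 5): P = [1, 5] / [2, 6] / [3];  Q = [1, 3] / [2, 4] / [5]
  Insert 9 (step 6): P = [1, 5, 9] / [2, 6] / [3];  Q = [1, 3, 6] / [2, 4] / [5]
  Insert 7 (step 7): P = [1, 5, 7] / [2, 6, 9] / [3];  Q = [1, 3, 6] / [2, 4, 7] / [5]
  Insert 8 (step 8): P = [1, 5, 7, 8] / [2, 6, 9] / [3];  Q = [1, 3, 6, 8] / [2, 4, 7] / [5]
  Insert 4 (step 9): P = [1, 4, 7, 8] / [2, 5, 9] / [3, 6];  Q = [1, 3, 6, 8] / [2, 4, 7] / [5, 9]
Final shape: (4, 3, 2).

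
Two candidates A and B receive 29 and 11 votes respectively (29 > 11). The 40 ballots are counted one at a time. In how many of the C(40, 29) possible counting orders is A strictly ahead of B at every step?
Strict-lead orderings = 1040310648

Total orderings of the 40 votes with 29 for A: C(40, 29) = 2311801440. By the Bertrand ballot formula (Cycle Lemma / reflection principle), the number of orderings in which A is strictly ahead of B throughout is (p − q)/(p + q) · C(p + q, p) = (29 − 11)/(29 + 11) · 2311801440 = 1040310648.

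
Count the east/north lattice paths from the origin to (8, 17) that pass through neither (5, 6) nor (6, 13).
Number of paths = 561867

Inclusion–exclusion. Total paths: C(25, 8) = 1081575. Through P₁: C(11, 5)·C(14, 3) = 168168. Through P₂: C(19, 6)·C(6, 2) = 406980. Since P₁ is strictly southwest of P₂, a monotone path through both must visit P₁ then P₂; paths through both = C(11, 5)·C(8, 1)·C(6, 2) = 55440. Avoid both = 1081575 − 168168 − 406980 + 55440 = 561867.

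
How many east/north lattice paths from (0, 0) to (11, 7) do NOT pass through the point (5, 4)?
Number of paths = 21240

Total paths from (0, 0) to (11, 7): C(18, 11) = 31824. Paths through (5, 4): (paths (0, 0) → (5, 4)) × (paths (5, 4) → (11, 7)) = C(9, 5) · C(9, 6) = 126 · 84 = 10584. Avoidance count = 31824 − 10584 = 21240.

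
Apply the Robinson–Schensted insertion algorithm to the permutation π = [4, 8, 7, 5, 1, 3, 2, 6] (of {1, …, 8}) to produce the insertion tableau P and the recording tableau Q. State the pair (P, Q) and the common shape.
P = [1, 2, 6] / [3, 5] / [4] / [7] / [8];  Q = [1, 2, 8] / [3, 6] / [4] / [5] / [7];  common shape = (3, 2, 1, 1, 1)

Row-insert the values π_1, π_2, … into P one at a time, bumping the leftmost entry strictly greater than the inserted value down to the next row. The recording tableau Q records, in position (i, j), the step at which that cell was added to P.
  Insert 4 (step 1): P = [4];  Q = [1]
  Insert 8 (step 2): P = [4, 8];  Q = [1, 2]
  Insert 7 (step 3): P = [4, 7] / [8];  Q = [1, 2] / [3]
  Insert 5 (step 4): P = [4, 5] / [7] / [8];  Q = [1, 2] / [3] / [4]
  Insert 1 (step 5): P = [1, 5] / [4] / [7] / [8];  Q = [1, 2] / [3] / [4] / [5]
  Insert 3 (step 6): P = [1, 3] / [4, 5] / [7] / [8];  Q = [1, 2] / [3, 6] / [4] / [5]
  Insert 2 (step 7): P = [1, 2] / [3, 5] / [4] / [7] / [8];  Q = [1, 2] / [3, 6] / [4] / [5] / [7]
  Insert 6 (step 8): P = [1, 2, 6] / [3, 5] / [4] / [7] / [8];  Q = [1, 2, 8] / [3, 6] / [4] / [5] / [7]
Final shape: (3, 2, 1, 1, 1).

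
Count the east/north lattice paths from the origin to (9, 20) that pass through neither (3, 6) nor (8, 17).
Number of paths = 3900513

Inclusion–exclusion. Total paths: C(29, 9) = 10015005. Through P₁: C(9, 3)·C(20, 6) = 3255840. Through P₂: C(25, 8)·C(4, 1) = 4326300. Since P₁ is strictly southwest of P₂, a monotone path through both must visit P₁ then P₂; paths through both = C(9, 3)·C(16, 5)·C(4, 1) = 1467648. Avoid both = 10015005 − 3255840 − 4326300 + 1467648 = 3900513.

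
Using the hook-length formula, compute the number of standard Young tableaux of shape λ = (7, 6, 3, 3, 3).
# SYT of shape (7, 6, 3, 3, 3) = 724243520

Hook-length formula: f^λ = n! / Π hook(c), product over all cells c of the Young diagram. For λ = (7, 6, 3, 3, 3), n = 22 boxes. Hook lengths by row (left-to-right, top-to-bottom): [11, 10, 9, 5, 4, 3, 1]; [9, 8, 7, 3, 2, 1]; [5, 4, 3]; [4, 3, 2]; [3, 2, 1]. Product of hooks = 1551965184000. So f^λ = 22! / 1551965184000 = 1124000727777607680000 / 1551965184000 = 724243520.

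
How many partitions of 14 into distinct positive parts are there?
q(14) = 22

List partitions of 14 into distinct parts: 14, 13+1, 12+2, 11+3, 11+2+1, 10+4, 10+3+1, 9+5, 9+4+1, 9+3+2, 8+6, 8+5+1, 8+4+2, 8+3+2+1, 7+6+1, 7+5+2, 7+4+3, 7+4+2+1, 6+5+3, 6+5+2+1, 6+4+3+1, 5+4+3+2. There are q(14) = 22. (Euler: this equals the number of odd-part partitions of 14.)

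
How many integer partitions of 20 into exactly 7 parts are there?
p(20, 7 parts) = 82

Partitions of n into exactly k parts are in bijection with partitions of n − k into at most k parts (subtract 1 from each part). So p(20, exactly 7) = p(13, parts ≤ 7). Computing via the recurrence p(m, j) = p(m, j−1) + p(m−j, j) gives 82.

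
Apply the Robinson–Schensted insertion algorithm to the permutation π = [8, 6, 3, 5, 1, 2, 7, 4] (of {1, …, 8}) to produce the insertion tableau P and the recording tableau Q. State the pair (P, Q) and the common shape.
P = [1, 2, 4] / [3, 5, 7] / [6] / [8];  Q = [1, 4, 7] / [2, 6, 8] / [3] / [5];  common shape = (3, 3, 1, 1)

Row-insert the values π_1, π_2, … into P one at a time, bumping the leftmost entry strictly greater than the inserted value down to the next row. The recording tableau Q records, in position (i, j), the step at which that cell was added to P.
  Insert 8 (step 1): P = [8];  Q = [1]
  Insert 6 (step 2): P = [6] / [8];  Q = [1] / [2]
  Insert 3 (step 3): P = [3] / [6] / [8];  Q = [1] / [2] / [3]
  Insert 5 (step 4): P = [3, 5] / [6] / [8];  Q = [1, 4] / [2] / [3]
  Insert 1 (step 5): P = [1, 5] / [3] / [6] / [8];  Q = [1, 4] / [2] / [3] / [5]
  Insert 2 (step 6): P = [1, 2] / [3, 5] / [6] / [8];  Q = [1, 4] / [2, 6] / [3] / [5]
  Insert 7 (step 7): P = [1, 2, 7] / [3, 5] / [6] / [8];  Q = [1, 4, 7] / [2, 6] / [3] / [5]
  Insert 4 (step 8): P = [1, 2, 4] / [3, 5, 7] / [6] / [8];  Q = [1, 4, 7] / [2, 6, 8] / [3] / [5]
Final shape: (3, 3, 1, 1).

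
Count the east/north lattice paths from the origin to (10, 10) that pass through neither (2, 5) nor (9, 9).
Number of paths = 74349

Inclusion–exclusion. Total paths: C(20, 10) = 184756. Through P₁: C(7, 2)·C(13, 8) = 27027. Through P₂: C(18, 9)·C(2, 1) = 97240. Since P₁ is strictly southwest of P₂, a monotone path through both must visit P₁ then P₂; paths through both = C(7, 2)·C(11, 7)·C(2, 1) = 13860. Avoid both = 184756 − 27027 − 97240 + 13860 = 74349.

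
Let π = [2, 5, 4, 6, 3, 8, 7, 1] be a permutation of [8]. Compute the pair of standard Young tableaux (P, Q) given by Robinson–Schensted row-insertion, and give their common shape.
P = [1, 3, 6, 7] / [2, 8] / [4] / [5];  Q = [1, 2, 4, 6] / [3, 7] / [5] / [8];  common shape = (4, 2, 1, 1)

Row-insert the values π_1, π_2, … into P one at a time, bumping the leftmost entry strictly greater than the inserted value down to the next row. The recording tableau Q records, in position (i, j), the step at which that cell was added to P.
  Insert 2 (step 1): P = [2];  Q = [1]
  Insert 5 (step 2): P = [2, 5];  Q = [1, 2]
  Insert 4 (step 3): P = [2, 4] / [5];  Q = [1, 2] / [3]
  Insert 6 (step 4): P = [2, 4, 6] / [5];  Q = [1, 2, 4] / [3]
  Insert 3 (step 5): P = [2, 3, 6] / [4] / [5];  Q = [1, 2, 4] / [3] / [5]
  Insert 8 (step 6): P = [2, 3, 6, 8] / [4] / [5];  Q = [1, 2, 4, 6] / [3] / [5]
  Insert 7 (step 7): P = [2, 3, 6, 7] / [4, 8] / [5];  Q = [1, 2, 4, 6] / [3, 7] / [5]
  Insert 1 (step 8): P = [1, 3, 6, 7] / [2, 8] / [4] / [5];  Q = [1, 2, 4, 6] / [3, 7] / [5] / [8]
Final shape: (4, 2, 1, 1).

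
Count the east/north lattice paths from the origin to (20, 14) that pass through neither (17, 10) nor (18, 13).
Number of paths = 579181860

Inclusion–exclusion. Total paths: C(34, 20) = 1391975640. Through P₁: C(27, 17)·C(7, 3) = 295269975. Through P₂: C(31, 18)·C(3, 2) = 618759225. Since P₁ is strictly southwest of P₂, a monotone path through both must visit P₁ then P₂; paths through both = C(27, 17)·C(4, 1)·C(3, 2) = 101235420. Avoid both = 1391975640 − 295269975 − 618759225 + 101235420 = 579181860.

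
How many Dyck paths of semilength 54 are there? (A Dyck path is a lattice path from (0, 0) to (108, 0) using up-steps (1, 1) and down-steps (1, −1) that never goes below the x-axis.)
C_54 = 451959718027953471447609509424

These Dyck paths are counted by the Catalan number C_n = (1/(n + 1)) · C(2n, n). For n = 54: C_54 = (1/55) · C(108, 54) = 24857784491537440929618523018320/55 = 451959718027953471447609509424.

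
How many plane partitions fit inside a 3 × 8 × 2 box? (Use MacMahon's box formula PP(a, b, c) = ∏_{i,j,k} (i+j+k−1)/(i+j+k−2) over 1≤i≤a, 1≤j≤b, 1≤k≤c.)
PP(3, 8, 2) = 9075

Evaluate the triple product over i = 1..3, j = 1..8, k = 1..2. The factors are (2/1) · (3/2) · (3/2) · (4/3) · (4/3) · (5/4) · (5/4) · (6/5) · … (48 factors total). The numerators and denominators telescope so the product is an integer; carrying out the multiplication exactly gives PP(3, 8, 2) = 9075.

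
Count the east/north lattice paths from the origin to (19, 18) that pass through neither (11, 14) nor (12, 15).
Number of paths = 14449931700

Inclusion–exclusion. Total paths: C(37, 19) = 17672631900. Through P₁: C(25, 11)·C(12, 8) = 2206413000. Through P₂: C(27, 12)·C(10, 7) = 2086063200. Since P₁ is strictly southwest of P₂, a monotone path through both must visit P₁ then P₂; paths through both = C(25, 11)·C(2, 1)·C(10, 7) = 1069776000. Avoid both = 17672631900 − 2206413000 − 2086063200 + 1069776000 = 14449931700.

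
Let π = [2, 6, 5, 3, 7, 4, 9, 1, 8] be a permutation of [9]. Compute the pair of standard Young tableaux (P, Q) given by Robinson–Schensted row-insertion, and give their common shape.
P = [1, 3, 4, 8] / [2, 7, 9] / [5] / [6];  Q = [1, 2, 5, 7] / [3, 6, 9] / [4] / [8];  common shape = (4, 3, 1, 1)

Row-insert the values π_1, π_2, … into P one at a time, bumping the leftmost entry strictly greater than the inserted value down to the next row. The recording tableau Q records, in position (i, j), the step at which that cell was added to P.
  Insert 2 (step 1): P = [2];  Q = [1]
  Insert 6 (step 2): P = [2, 6];  Q = [1, 2]
  Insert 5 (step 3): P = [2, 5] / [6];  Q = [1, 2] / [3]
  Insert 3 (step 4): P = [2, 3] / [5] / [6];  Q = [1, 2] / [3] / [4]
  Insert 7 (step 5): P = [2, 3, 7] / [5] / [6];  Q = [1, 2, 5] / [3] / [4]
  Insert 4 (step 6): P = [2, 3, 4] / [5, 7] / [6];  Q = [1, 2, 5] / [3, 6] / [4]
  Insert 9 (step 7): P = [2, 3, 4, 9] / [5, 7] / [6];  Q = [1, 2, 5, 7] / [3, 6] / [4]
  Insert 1 (step 8): P = [1, 3, 4, 9] / [2, 7] / [5] / [6];  Q = [1, 2, 5, 7] / [3, 6] / [4] / [8]
  Insert 8 (step 9): P = [1, 3, 4, 8] / [2, 7, 9] / [5] / [6];  Q = [1, 2, 5, 7] / [3, 6, 9] / [4] / [8]
Final shape: (4, 3, 1, 1).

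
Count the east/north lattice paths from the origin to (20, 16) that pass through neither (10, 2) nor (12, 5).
Number of paths = 6760611918

Inclusion–exclusion. Total paths: C(36, 20) = 7307872110. Through P₁: C(12, 10)·C(24, 10) = 129442896. Through P₂: C(17, 12)·C(19, 8) = 467701416. Since P₁ is strictly southwest of P₂, a monotone path through both must visit P₁ then P₂; paths through both = C(12, 10)·C(5, 2)·C(19, 8) = 49884120. Avoid both = 7307872110 − 129442896 − 467701416 + 49884120 = 6760611918.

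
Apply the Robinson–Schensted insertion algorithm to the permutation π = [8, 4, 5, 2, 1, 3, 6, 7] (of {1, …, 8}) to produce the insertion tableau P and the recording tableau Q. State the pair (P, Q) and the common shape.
P = [1, 3, 6, 7] / [2, 5] / [4] / [8];  Q = [1, 3, 7, 8] / [2, 6] / [4] / [5];  common shape = (4, 2, 1, 1)

Row-insert the values π_1, π_2, … into P one at a time, bumping the leftmost entry strictly greater than the inserted value down to the next row. The recording tableau Q records, in position (i, j), the step at which that cell was added to P.
  Insert 8 (step 1): P = [8];  Q = [1]
  Insert 4 (step 2): P = [4] / [8];  Q = [1] / [2]
  Insert 5 (step 3): P = [4, 5] / [8];  Q = [1, 3] / [2]
  Insert 2 (step 4): P = [2, 5] / [4] / [8];  Q = [1, 3] / [2] / [4]
  Insert 1 (step 5): P = [1, 5] / [2] / [4] / [8];  Q = [1, 3] / [2] / [4] / [5]
  Insert 3 (step 6): P = [1, 3] / [2, 5] / [4] / [8];  Q = [1, 3] / [2, 6] / [4] / [5]
  Insert 6 (step 7): P = [1, 3, 6] / [2, 5] / [4] / [8];  Q = [1, 3, 7] / [2, 6] / [4] / [5]
  Insert 7 (step 8): P = [1, 3, 6, 7] / [2, 5] / [4] / [8];  Q = [1, 3, 7, 8] / [2, 6] / [4] / [5]
Final shape: (4, 2, 1, 1).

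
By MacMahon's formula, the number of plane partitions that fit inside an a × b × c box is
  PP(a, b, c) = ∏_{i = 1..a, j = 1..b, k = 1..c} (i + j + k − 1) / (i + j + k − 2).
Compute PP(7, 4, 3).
PP(7, 4, 3) = 1557270

Evaluate the triple product over i = 1..7, j = 1..4, k = 1..3. The factors are (2/1) · (3/2) · (4/3) · (3/2) · (4/3) · (5/4) · (4/3) · (5/4) · … (84 factors total). The numerators and denominators telescope so the product is an integer; carrying out the multiplication exactly gives PP(7, 4, 3) = 1557270.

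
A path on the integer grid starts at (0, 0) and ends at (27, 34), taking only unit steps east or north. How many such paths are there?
Number of paths = 157890968768078210

A monotone lattice path from (0, 0) to (27, 34) consists of 27 east steps and 34 north steps in some order, so it is determined by which 27 of the 61 steps are east. The count is C(61, 27) = 157890968768078210.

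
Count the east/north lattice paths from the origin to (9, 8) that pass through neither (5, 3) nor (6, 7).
Number of paths = 11510

Inclusion–exclusion. Total paths: C(17, 9) = 24310. Through P₁: C(8, 5)·C(9, 4) = 7056. Through P₂: C(13, 6)·C(4, 3) = 6864. Since P₁ is strictly southwest of P₂, a monotone path through both must visit P₁ then P₂; paths through both = C(8, 5)·C(5, 1)·C(4, 3) = 1120. Avoid both = 24310 − 7056 − 6864 + 1120 = 11510.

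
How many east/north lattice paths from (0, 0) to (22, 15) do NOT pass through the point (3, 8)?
Number of paths = 9255662760

Total paths from (0, 0) to (22, 15): C(37, 22) = 9364199760. Paths through (3, 8): (paths (0, 0) → (3, 8)) × (paths (3, 8) → (22, 15)) = C(11, 3) · C(26, 19) = 165 · 657800 = 108537000. Avoidance count = 9364199760 − 108537000 = 9255662760.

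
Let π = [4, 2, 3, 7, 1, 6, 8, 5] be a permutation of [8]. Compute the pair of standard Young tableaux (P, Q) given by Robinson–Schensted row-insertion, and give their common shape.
P = [1, 3, 5, 8] / [2, 6] / [4, 7];  Q = [1, 3, 4, 7] / [2, 6] / [5, 8];  common shape = (4, 2, 2)

Row-insert the values π_1, π_2, … into P one at a time, bumping the leftmost entry strictly greater than the inserted value down to the next row. The recording tableau Q records, in position (i, j), the step at which that cell was added to P.
  Insert 4 (step 1): P = [4];  Q = [1]
  Insert 2 (step 2): P = [2] / [4];  Q = [1] / [2]
  Insert 3 (step 3): P = [2, 3] / [4];  Q = [1, 3] / [2]
  Insert 7 (step 4): P = [2, 3, 7] / [4];  Q = [1, 3, 4] / [2]
  Insert 1 (step 5): P = [1, 3, 7] / [2] / [4];  Q = [1, 3, 4] / [2] / [5]
  Insert 6 (step 6): P = [1, 3, 6] / [2, 7] / [4];  Q = [1, 3, 4] / [2, 6] / [5]
  Insert 8 (step 7): P = [1, 3, 6, 8] / [2, 7] / [4];  Q = [1, 3, 4, 7] / [2, 6] / [5]
  Insert 5 (step 8): P = [1, 3, 5, 8] / [2, 6] / [4, 7];  Q = [1, 3, 4, 7] / [2, 6] / [5, 8]
Final shape: (4, 2, 2).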